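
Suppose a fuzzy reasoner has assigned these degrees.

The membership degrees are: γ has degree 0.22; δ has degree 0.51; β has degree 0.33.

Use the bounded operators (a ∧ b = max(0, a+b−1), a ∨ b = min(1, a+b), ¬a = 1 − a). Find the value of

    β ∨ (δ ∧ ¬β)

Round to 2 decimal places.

¬β = 1 − 0.33 = 0.67
δ ∧ ¬β = max(0, a+b−1) on (0.51, 0.67) = 0.18
β ∨ (δ ∧ ¬β) = min(1, a+b) on (0.33, 0.18) = 0.51

0.51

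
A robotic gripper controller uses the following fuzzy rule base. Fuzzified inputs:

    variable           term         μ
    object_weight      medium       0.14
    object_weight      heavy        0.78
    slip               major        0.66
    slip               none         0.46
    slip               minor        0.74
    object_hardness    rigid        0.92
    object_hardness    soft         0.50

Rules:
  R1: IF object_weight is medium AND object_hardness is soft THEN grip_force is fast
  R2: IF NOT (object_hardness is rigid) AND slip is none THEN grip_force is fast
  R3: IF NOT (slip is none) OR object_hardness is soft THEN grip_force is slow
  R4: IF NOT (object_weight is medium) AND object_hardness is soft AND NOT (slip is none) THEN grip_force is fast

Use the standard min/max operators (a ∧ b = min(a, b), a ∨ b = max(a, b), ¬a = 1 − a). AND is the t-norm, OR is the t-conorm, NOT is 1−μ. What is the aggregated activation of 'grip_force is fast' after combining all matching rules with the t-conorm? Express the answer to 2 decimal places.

R1: medium=0.14, soft=0.50; AND[min(a, b)] → w = 0.14
R2: ¬rigid=1−0.92=0.08, none=0.46; AND[min(a, b)] → w = 0.08
R3: ¬none=1−0.46=0.54, soft=0.50; OR[max(a, b)] → w = 0.54
R4: ¬medium=1−0.14=0.86, soft=0.50, ¬none=1−0.46=0.54; AND[min(a, b)] → w = 0.50
Rules with consequent 'fast': {R1, R2, R4} → strengths 0.14, 0.08, 0.50
Aggregate via t-conorm [max(a, b)]: 0.50

0.50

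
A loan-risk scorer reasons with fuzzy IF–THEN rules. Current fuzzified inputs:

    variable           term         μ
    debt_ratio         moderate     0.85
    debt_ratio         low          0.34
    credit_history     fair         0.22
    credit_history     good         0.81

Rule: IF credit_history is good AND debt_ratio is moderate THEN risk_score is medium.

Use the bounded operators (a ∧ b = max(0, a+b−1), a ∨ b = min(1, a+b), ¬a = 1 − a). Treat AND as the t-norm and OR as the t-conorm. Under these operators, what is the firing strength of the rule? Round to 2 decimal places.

firing strength: good=0.81, moderate=0.85; AND[max(0, a+b−1)] → w = 0.66

0.66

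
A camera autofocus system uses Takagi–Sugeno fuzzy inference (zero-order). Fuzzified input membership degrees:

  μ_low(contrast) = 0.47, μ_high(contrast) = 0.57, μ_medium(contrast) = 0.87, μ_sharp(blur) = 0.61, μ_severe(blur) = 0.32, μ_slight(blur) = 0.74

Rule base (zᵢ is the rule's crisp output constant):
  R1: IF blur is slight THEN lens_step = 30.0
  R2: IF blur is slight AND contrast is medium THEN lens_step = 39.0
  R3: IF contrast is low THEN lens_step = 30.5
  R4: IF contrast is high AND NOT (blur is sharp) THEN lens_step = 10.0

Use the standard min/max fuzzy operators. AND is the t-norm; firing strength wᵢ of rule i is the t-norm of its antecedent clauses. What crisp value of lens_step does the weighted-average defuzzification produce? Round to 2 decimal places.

R1 (z=30.0): slight=0.74 → w = 0.74
R2 (z=39.0): slight=0.74, medium=0.87; AND[min(a, b)] → w = 0.74
R3 (z=30.5): low=0.47 → w = 0.47
R4 (z=10.0): high=0.57, ¬sharp=1−0.61=0.39; AND[min(a, b)] → w = 0.39
Weighted average = (0.74·30.0 + 0.74·39.0 + 0.47·30.5 + 0.39·10.0) / (0.74 + 0.74 + 0.47 + 0.39)
  = 69.2950 / 2.3400 = 29.61

29.61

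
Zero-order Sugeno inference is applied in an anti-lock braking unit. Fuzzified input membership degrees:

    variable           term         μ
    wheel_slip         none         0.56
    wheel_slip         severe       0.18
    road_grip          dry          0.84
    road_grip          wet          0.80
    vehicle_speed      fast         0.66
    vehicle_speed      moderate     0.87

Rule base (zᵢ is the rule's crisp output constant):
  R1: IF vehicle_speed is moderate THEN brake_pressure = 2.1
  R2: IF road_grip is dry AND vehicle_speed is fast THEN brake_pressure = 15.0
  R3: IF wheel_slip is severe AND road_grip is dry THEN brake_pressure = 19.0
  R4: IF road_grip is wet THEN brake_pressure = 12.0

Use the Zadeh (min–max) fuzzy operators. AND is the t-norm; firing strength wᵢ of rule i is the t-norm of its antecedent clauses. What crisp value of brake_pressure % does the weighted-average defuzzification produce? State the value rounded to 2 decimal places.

9.86

R1 (z=2.1): moderate=0.87 → w = 0.87
R2 (z=15.0): dry=0.84, fast=0.66; AND[min(a, b)] → w = 0.66
R3 (z=19.0): severe=0.18, dry=0.84; AND[min(a, b)] → w = 0.18
R4 (z=12.0): wet=0.80 → w = 0.80
Weighted average = (0.87·2.1 + 0.66·15.0 + 0.18·19.0 + 0.80·12.0) / (0.87 + 0.66 + 0.18 + 0.80)
  = 24.7470 / 2.5100 = 9.86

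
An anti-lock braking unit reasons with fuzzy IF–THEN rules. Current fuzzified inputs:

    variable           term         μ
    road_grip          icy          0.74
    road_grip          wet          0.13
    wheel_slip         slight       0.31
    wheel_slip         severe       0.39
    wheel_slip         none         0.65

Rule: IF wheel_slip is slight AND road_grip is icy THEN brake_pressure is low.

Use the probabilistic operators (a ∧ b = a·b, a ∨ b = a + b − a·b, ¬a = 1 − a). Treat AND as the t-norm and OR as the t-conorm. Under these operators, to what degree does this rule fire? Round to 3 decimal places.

0.229

firing strength: slight=0.31, icy=0.74; AND[a·b] → w = 0.2294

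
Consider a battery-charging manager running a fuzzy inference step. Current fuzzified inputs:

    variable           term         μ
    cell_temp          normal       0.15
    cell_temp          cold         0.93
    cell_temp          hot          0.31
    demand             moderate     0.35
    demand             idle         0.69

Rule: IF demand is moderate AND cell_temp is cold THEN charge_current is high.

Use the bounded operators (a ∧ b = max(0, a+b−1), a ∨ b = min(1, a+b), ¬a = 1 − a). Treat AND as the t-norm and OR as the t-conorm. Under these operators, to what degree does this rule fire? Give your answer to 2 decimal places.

0.28

firing strength: moderate=0.35, cold=0.93; AND[max(0, a+b−1)] → w = 0.28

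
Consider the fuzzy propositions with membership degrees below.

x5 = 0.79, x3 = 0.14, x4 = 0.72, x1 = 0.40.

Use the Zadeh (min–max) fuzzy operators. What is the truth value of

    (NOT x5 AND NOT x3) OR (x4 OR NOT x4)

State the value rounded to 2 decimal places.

0.72

NOT x5 = 1 − 0.79 = 0.21
NOT x3 = 1 − 0.14 = 0.86
NOT x5 AND NOT x3 = min(a, b) on (0.21, 0.86) = 0.21
NOT x4 = 1 − 0.72 = 0.28
x4 OR NOT x4 = max(a, b) on (0.72, 0.28) = 0.72
(NOT x5 AND NOT x3) OR (x4 OR NOT x4) = max(a, b) on (0.21, 0.72) = 0.72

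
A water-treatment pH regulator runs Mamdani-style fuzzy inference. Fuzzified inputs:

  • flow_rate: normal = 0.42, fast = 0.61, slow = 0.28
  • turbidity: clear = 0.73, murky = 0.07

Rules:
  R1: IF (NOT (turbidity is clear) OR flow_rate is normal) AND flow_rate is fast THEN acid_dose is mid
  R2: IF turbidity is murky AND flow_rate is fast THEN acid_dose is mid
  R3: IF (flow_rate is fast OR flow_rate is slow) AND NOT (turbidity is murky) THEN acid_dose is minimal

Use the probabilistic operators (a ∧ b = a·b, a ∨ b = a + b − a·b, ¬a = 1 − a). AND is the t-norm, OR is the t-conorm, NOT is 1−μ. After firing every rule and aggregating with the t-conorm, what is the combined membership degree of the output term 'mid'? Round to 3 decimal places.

0.379

R1: (¬clear=1−0.73=0.27 OR normal=0.42) = 0.5766; AND[a·b] with fast=0.61 → w = 0.3517
R2: murky=0.07, fast=0.61; AND[a·b] → w = 0.0427
R3: (fast=0.61 OR slow=0.28) = 0.7192; AND[a·b] with ¬murky=1−0.07=0.93 → w = 0.6689
Rules with consequent 'mid': {R1, R2} → strengths 0.3517, 0.0427
Aggregate via t-conorm [a + b − a·b]: 0.3794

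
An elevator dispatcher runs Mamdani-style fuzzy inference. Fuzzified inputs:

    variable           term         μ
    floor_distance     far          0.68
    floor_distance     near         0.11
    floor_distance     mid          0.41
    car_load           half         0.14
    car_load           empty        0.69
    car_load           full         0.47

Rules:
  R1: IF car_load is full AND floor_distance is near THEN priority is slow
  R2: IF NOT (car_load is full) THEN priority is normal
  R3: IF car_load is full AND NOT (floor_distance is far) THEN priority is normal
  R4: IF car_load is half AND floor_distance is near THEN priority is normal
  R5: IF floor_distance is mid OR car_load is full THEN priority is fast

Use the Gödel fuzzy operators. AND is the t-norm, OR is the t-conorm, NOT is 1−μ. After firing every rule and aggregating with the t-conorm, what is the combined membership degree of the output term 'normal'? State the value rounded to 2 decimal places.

0.53

R1: full=0.47, near=0.11; AND[min(a, b)] → w = 0.11
R2: ¬full=1−0.47=0.53 → w = 0.53
R3: full=0.47, ¬far=1−0.68=0.32; AND[min(a, b)] → w = 0.32
R4: half=0.14, near=0.11; AND[min(a, b)] → w = 0.11
R5: mid=0.41, full=0.47; OR[max(a, b)] → w = 0.47
Rules with consequent 'normal': {R2, R3, R4} → strengths 0.53, 0.32, 0.11
Aggregate via t-conorm [max(a, b)]: 0.53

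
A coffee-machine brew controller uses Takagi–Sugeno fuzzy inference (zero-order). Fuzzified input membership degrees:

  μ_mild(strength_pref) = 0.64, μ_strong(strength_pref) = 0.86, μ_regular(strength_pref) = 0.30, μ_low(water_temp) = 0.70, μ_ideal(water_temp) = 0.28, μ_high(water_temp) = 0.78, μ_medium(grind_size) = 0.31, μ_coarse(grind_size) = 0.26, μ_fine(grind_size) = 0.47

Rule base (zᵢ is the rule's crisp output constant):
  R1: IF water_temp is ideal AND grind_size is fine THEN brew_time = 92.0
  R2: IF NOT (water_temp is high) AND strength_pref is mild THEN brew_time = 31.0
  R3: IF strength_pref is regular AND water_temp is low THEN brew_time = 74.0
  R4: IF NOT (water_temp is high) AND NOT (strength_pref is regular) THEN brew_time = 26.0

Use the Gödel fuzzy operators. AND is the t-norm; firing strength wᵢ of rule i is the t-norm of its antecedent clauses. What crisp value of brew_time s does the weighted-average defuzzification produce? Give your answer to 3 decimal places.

59.314

R1 (z=92.0): ideal=0.28, fine=0.47; AND[min(a, b)] → w = 0.28
R2 (z=31.0): ¬high=1−0.78=0.22, mild=0.64; AND[min(a, b)] → w = 0.22
R3 (z=74.0): regular=0.30, low=0.70; AND[min(a, b)] → w = 0.30
R4 (z=26.0): ¬high=1−0.78=0.22, ¬regular=1−0.30=0.70; AND[min(a, b)] → w = 0.22
Weighted average = (0.28·92.0 + 0.22·31.0 + 0.30·74.0 + 0.22·26.0) / (0.28 + 0.22 + 0.30 + 0.22)
  = 60.5000 / 1.0200 = 59.314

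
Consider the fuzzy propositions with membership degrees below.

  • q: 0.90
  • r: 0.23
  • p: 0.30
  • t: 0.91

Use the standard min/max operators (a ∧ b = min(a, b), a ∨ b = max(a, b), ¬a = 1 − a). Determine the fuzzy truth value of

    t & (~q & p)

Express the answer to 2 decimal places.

~q = 1 − 0.90 = 0.10
~q & p = min(a, b) on (0.10, 0.30) = 0.10
t & (~q & p) = min(a, b) on (0.91, 0.10) = 0.10

0.10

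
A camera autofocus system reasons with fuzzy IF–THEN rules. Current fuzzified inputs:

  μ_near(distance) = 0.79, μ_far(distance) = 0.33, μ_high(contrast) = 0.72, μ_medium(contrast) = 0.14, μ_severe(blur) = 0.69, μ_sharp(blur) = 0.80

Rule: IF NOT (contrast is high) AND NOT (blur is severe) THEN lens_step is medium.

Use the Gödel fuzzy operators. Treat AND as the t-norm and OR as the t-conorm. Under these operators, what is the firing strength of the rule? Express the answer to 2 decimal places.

0.28

firing strength: ¬high=1−0.72=0.28, ¬severe=1−0.69=0.31; AND[min(a, b)] → w = 0.28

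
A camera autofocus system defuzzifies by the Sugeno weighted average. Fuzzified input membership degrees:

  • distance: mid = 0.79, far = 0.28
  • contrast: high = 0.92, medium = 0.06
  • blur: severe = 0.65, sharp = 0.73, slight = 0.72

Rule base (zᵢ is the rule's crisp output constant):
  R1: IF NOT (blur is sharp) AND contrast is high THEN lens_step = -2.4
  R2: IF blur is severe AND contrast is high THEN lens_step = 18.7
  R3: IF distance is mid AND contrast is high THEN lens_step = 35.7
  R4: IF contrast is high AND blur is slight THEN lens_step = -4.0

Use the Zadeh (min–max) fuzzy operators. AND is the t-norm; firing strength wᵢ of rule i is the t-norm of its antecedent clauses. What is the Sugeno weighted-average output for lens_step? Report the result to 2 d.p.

R1 (z=-2.4): ¬sharp=1−0.73=0.27, high=0.92; AND[min(a, b)] → w = 0.27
R2 (z=18.7): severe=0.65, high=0.92; AND[min(a, b)] → w = 0.65
R3 (z=35.7): mid=0.79, high=0.92; AND[min(a, b)] → w = 0.79
R4 (z=-4.0): high=0.92, slight=0.72; AND[min(a, b)] → w = 0.72
Weighted average = (0.27·-2.4 + 0.65·18.7 + 0.79·35.7 + 0.72·-4.0) / (0.27 + 0.65 + 0.79 + 0.72)
  = 36.8300 / 2.4300 = 15.16

15.16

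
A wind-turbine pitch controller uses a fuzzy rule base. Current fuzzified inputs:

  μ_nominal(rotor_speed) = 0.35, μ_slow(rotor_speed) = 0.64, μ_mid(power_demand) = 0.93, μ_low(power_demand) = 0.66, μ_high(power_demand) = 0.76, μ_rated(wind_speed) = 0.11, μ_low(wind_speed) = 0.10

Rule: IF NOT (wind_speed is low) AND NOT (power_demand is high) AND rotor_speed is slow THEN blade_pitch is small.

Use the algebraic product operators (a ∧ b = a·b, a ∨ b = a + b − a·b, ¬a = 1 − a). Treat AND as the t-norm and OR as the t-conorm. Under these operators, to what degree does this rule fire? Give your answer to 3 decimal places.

firing strength: ¬low=1−0.10=0.90, ¬high=1−0.76=0.24, slow=0.64; AND[a·b] → w = 0.1382

0.138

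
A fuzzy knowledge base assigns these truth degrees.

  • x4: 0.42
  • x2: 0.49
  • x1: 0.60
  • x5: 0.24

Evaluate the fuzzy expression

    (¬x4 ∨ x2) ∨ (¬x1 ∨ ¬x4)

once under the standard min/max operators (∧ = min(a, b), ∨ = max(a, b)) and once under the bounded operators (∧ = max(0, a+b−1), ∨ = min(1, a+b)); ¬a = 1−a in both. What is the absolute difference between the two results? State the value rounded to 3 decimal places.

Under standard min/max:
  ¬x4 = 1 − 0.42 = 0.58
  ¬x4 ∨ x2 = max(a, b) on (0.58, 0.49) = 0.58
  ¬x1 = 1 − 0.60 = 0.40
  ¬x4 = 1 − 0.42 = 0.58
  ¬x1 ∨ ¬x4 = max(a, b) on (0.40, 0.58) = 0.58
  (¬x4 ∨ x2) ∨ (¬x1 ∨ ¬x4) = max(a, b) on (0.58, 0.58) = 0.58
  → value = 0.5800
Under bounded:
  ¬x4 = 1 − 0.42 = 0.58
  ¬x4 ∨ x2 = min(1, a+b) on (0.58, 0.49) = 1.00
  ¬x1 = 1 − 0.60 = 0.40
  ¬x4 = 1 − 0.42 = 0.58
  ¬x1 ∨ ¬x4 = min(1, a+b) on (0.40, 0.58) = 0.98
  (¬x4 ∨ x2) ∨ (¬x1 ∨ ¬x4) = min(1, a+b) on (1.00, 0.98) = 1.00
  → value = 1.0000
|0.5800 − 1.0000| = 0.420

0.420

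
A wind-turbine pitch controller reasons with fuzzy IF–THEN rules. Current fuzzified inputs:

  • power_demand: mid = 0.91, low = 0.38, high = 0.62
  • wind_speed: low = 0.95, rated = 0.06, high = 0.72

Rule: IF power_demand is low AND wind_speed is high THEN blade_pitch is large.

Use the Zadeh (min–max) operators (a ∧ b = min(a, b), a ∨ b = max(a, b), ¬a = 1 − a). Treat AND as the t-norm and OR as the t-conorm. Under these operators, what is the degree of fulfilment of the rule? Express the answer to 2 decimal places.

0.38

firing strength: low=0.38, high=0.72; AND[min(a, b)] → w = 0.38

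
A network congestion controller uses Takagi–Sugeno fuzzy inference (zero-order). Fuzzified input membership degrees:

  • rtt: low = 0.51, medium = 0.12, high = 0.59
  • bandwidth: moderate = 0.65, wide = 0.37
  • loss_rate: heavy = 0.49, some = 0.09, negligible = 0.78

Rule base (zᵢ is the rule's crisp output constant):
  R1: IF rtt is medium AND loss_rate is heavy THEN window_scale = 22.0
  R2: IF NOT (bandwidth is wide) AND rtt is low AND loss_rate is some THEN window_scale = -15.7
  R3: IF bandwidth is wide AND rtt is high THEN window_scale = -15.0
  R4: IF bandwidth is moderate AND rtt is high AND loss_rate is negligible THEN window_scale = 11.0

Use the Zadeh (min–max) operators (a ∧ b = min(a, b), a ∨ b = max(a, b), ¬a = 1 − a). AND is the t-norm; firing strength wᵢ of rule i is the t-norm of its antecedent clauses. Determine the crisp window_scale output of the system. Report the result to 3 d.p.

1.852

R1 (z=22.0): medium=0.12, heavy=0.49; AND[min(a, b)] → w = 0.12
R2 (z=-15.7): ¬wide=1−0.37=0.63, low=0.51, some=0.09; AND[min(a, b)] → w = 0.09
R3 (z=-15.0): wide=0.37, high=0.59; AND[min(a, b)] → w = 0.37
R4 (z=11.0): moderate=0.65, high=0.59, negligible=0.78; AND[min(a, b)] → w = 0.59
Weighted average = (0.12·22.0 + 0.09·-15.7 + 0.37·-15.0 + 0.59·11.0) / (0.12 + 0.09 + 0.37 + 0.59)
  = 2.1670 / 1.1700 = 1.852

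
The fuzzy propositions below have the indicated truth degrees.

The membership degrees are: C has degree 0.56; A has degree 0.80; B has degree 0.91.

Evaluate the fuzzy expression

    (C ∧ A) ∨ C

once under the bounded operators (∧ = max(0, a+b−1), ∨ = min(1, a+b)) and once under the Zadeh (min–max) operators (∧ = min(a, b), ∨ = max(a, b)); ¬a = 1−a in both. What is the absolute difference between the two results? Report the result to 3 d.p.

Under bounded:
  C ∧ A = max(0, a+b−1) on (0.56, 0.80) = 0.36
  (C ∧ A) ∨ C = min(1, a+b) on (0.36, 0.56) = 0.92
  → value = 0.9200
Under Zadeh (min–max):
  C ∧ A = min(a, b) on (0.56, 0.80) = 0.56
  (C ∧ A) ∨ C = max(a, b) on (0.56, 0.56) = 0.56
  → value = 0.5600
|0.9200 − 0.5600| = 0.360

0.360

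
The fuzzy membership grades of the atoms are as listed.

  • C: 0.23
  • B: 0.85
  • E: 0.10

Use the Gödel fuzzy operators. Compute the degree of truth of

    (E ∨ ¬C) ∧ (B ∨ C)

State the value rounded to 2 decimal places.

¬C = 1 − 0.23 = 0.77
E ∨ ¬C = max(a, b) on (0.10, 0.77) = 0.77
B ∨ C = max(a, b) on (0.85, 0.23) = 0.85
(E ∨ ¬C) ∧ (B ∨ C) = min(a, b) on (0.77, 0.85) = 0.77

0.77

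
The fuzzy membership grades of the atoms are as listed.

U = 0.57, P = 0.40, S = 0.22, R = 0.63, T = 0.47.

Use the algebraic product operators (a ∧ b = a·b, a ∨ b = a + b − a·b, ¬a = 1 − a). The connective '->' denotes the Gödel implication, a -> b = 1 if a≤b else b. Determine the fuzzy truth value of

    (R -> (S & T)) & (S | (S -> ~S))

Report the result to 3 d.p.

0.103

S & T = a·b on (0.2200, 0.4700) = 0.1034
R -> (S & T)  [Gödel: 1 if a≤b else b] with a=0.6300, b=0.1034 → 0.1034
~S = 1 − 0.2200 = 0.7800
S -> ~S  [Gödel: 1 if a≤b else b] with a=0.2200, b=0.7800 → 1.0000
S | (S -> ~S) = a + b − a·b on (0.2200, 1.0000) = 1.0000
(R -> (S & T)) & (S | (S -> ~S)) = a·b on (0.1034, 1.0000) = 0.1034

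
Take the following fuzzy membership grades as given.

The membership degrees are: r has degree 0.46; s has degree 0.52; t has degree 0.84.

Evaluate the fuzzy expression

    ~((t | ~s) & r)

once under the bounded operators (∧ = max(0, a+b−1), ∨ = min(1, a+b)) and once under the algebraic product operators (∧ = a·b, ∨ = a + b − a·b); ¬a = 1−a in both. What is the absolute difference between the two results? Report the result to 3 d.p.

Under bounded:
  ~s = 1 − 0.52 = 0.48
  t | ~s = min(1, a+b) on (0.84, 0.48) = 1.00
  (t | ~s) & r = max(0, a+b−1) on (1.00, 0.46) = 0.46
  ~((t | ~s) & r) = 1 − 0.46 = 0.54
  → value = 0.5400
Under algebraic product:
  ~s = 1 − 0.5200 = 0.4800
  t | ~s = a + b − a·b on (0.8400, 0.4800) = 0.9168
  (t | ~s) & r = a·b on (0.9168, 0.4600) = 0.4217
  ~((t | ~s) & r) = 1 − 0.4217 = 0.5783
  → value = 0.5783
|0.5400 − 0.5783| = 0.038

0.038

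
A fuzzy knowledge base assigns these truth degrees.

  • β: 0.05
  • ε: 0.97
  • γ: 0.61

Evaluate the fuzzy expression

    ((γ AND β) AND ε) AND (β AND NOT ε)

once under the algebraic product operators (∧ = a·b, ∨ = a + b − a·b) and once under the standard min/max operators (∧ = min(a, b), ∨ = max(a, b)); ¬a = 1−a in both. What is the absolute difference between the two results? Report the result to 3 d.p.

0.030

Under algebraic product:
  γ AND β = a·b on (0.6100, 0.0500) = 0.0305
  (γ AND β) AND ε = a·b on (0.0305, 0.9700) = 0.0296
  NOT ε = 1 − 0.9700 = 0.0300
  β AND NOT ε = a·b on (0.0500, 0.0300) = 0.0015
  ((γ AND β) AND ε) AND (β AND NOT ε) = a·b on (0.0296, 0.0015) = 0.0000
  → value = 0.0000
Under standard min/max:
  γ AND β = min(a, b) on (0.61, 0.05) = 0.05
  (γ AND β) AND ε = min(a, b) on (0.05, 0.97) = 0.05
  NOT ε = 1 − 0.97 = 0.03
  β AND NOT ε = min(a, b) on (0.05, 0.03) = 0.03
  ((γ AND β) AND ε) AND (β AND NOT ε) = min(a, b) on (0.05, 0.03) = 0.03
  → value = 0.0300
|0.0000 − 0.0300| = 0.030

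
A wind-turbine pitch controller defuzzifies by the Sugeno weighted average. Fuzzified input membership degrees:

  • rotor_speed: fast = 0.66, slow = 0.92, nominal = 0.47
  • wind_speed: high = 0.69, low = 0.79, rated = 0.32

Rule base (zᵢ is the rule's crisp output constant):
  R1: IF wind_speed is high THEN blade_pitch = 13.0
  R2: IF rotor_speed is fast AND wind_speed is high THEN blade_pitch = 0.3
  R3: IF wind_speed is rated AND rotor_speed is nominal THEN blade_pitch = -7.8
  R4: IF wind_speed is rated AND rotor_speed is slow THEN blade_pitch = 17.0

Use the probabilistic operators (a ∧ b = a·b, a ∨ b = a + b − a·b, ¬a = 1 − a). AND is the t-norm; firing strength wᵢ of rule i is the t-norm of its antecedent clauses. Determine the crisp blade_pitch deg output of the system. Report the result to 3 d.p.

8.136

R1 (z=13.0): high=0.69 → w = 0.6900
R2 (z=0.3): fast=0.66, high=0.69; AND[a·b] → w = 0.4554
R3 (z=-7.8): rated=0.32, nominal=0.47; AND[a·b] → w = 0.1504
R4 (z=17.0): rated=0.32, slow=0.92; AND[a·b] → w = 0.2944
Weighted average = (0.6900·13.0 + 0.4554·0.3 + 0.1504·-7.8 + 0.2944·17.0) / (0.6900 + 0.4554 + 0.1504 + 0.2944)
  = 12.9383 / 1.5902 = 8.136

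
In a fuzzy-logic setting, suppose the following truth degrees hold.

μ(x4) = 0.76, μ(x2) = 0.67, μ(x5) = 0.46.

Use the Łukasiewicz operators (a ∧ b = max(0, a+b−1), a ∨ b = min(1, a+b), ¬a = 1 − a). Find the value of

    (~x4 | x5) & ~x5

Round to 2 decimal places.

0.24

~x4 = 1 − 0.76 = 0.24
~x4 | x5 = min(1, a+b) on (0.24, 0.46) = 0.70
~x5 = 1 − 0.46 = 0.54
(~x4 | x5) & ~x5 = max(0, a+b−1) on (0.70, 0.54) = 0.24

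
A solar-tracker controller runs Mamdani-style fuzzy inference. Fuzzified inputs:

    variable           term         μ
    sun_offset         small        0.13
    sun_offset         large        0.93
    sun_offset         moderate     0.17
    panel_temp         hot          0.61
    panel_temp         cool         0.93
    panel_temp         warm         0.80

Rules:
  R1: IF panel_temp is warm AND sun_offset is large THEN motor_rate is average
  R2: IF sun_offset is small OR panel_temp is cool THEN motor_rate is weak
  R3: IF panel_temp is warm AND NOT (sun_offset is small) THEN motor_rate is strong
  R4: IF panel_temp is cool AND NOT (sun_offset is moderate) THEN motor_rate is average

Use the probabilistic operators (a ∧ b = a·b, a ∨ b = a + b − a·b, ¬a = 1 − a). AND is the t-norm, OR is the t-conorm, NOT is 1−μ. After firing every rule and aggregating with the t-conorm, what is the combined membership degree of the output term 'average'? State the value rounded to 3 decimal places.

R1: warm=0.80, large=0.93; AND[a·b] → w = 0.7440
R2: small=0.13, cool=0.93; OR[a + b − a·b] → w = 0.9391
R3: warm=0.80, ¬small=1−0.13=0.87; AND[a·b] → w = 0.6960
R4: cool=0.93, ¬moderate=1−0.17=0.83; AND[a·b] → w = 0.7719
Rules with consequent 'average': {R1, R4} → strengths 0.7440, 0.7719
Aggregate via t-conorm [a + b − a·b]: 0.9416

0.942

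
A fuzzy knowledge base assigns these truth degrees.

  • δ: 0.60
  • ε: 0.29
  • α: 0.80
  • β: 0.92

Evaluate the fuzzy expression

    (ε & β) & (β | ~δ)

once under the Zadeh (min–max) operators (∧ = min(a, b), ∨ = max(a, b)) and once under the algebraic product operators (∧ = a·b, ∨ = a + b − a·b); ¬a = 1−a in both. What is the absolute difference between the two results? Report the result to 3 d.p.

0.036

Under Zadeh (min–max):
  ε & β = min(a, b) on (0.29, 0.92) = 0.29
  ~δ = 1 − 0.60 = 0.40
  β | ~δ = max(a, b) on (0.92, 0.40) = 0.92
  (ε & β) & (β | ~δ) = min(a, b) on (0.29, 0.92) = 0.29
  → value = 0.2900
Under algebraic product:
  ε & β = a·b on (0.2900, 0.9200) = 0.2668
  ~δ = 1 − 0.6000 = 0.4000
  β | ~δ = a + b − a·b on (0.9200, 0.4000) = 0.9520
  (ε & β) & (β | ~δ) = a·b on (0.2668, 0.9520) = 0.2540
  → value = 0.2540
|0.2900 − 0.2540| = 0.036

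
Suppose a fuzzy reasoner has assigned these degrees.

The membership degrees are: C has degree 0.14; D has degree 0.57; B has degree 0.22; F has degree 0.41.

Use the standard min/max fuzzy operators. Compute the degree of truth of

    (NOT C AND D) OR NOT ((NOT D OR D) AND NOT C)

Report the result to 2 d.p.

NOT C = 1 − 0.14 = 0.86
NOT C AND D = min(a, b) on (0.86, 0.57) = 0.57
NOT D = 1 − 0.57 = 0.43
NOT D OR D = max(a, b) on (0.43, 0.57) = 0.57
NOT C = 1 − 0.14 = 0.86
(NOT D OR D) AND NOT C = min(a, b) on (0.57, 0.86) = 0.57
NOT ((NOT D OR D) AND NOT C) = 1 − 0.57 = 0.43
(NOT C AND D) OR NOT ((NOT D OR D) AND NOT C) = max(a, b) on (0.57, 0.43) = 0.57

0.57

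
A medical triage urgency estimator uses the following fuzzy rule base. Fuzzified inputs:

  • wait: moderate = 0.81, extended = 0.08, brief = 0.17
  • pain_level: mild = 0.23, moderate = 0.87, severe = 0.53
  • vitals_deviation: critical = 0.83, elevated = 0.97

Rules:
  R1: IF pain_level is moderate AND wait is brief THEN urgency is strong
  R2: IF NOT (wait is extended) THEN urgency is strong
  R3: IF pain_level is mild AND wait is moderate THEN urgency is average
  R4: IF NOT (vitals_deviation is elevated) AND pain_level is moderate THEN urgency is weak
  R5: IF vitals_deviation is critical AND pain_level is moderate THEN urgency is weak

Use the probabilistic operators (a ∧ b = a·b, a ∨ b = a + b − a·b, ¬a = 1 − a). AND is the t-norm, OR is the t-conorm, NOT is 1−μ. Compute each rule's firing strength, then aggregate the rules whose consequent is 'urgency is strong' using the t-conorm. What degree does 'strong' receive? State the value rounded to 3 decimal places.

0.932

R1: moderate=0.87, brief=0.17; AND[a·b] → w = 0.1479
R2: ¬extended=1−0.08=0.92 → w = 0.9200
R3: mild=0.23, moderate=0.81; AND[a·b] → w = 0.1863
R4: ¬elevated=1−0.97=0.03, moderate=0.87; AND[a·b] → w = 0.0261
R5: critical=0.83, moderate=0.87; AND[a·b] → w = 0.7221
Rules with consequent 'strong': {R1, R2} → strengths 0.1479, 0.9200
Aggregate via t-conorm [a + b − a·b]: 0.9318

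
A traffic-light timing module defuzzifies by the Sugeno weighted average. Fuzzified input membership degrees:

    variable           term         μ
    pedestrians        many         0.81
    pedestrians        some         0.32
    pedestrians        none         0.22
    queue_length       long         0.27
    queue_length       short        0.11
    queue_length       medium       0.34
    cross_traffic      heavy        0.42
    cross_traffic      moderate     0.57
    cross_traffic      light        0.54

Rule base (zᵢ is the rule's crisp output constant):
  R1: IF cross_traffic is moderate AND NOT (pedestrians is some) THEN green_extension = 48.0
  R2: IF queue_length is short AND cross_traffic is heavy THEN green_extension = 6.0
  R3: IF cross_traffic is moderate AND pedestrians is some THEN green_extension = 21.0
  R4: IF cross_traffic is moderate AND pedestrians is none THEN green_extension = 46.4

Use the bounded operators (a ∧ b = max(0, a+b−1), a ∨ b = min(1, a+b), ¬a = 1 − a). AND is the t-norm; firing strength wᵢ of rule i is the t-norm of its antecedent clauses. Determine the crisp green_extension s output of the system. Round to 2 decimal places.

48.00

R1 (z=48.0): moderate=0.57, ¬some=1−0.32=0.68; AND[max(0, a+b−1)] → w = 0.25
R2 (z=6.0): short=0.11, heavy=0.42; AND[max(0, a+b−1)] → w = 0.00
R3 (z=21.0): moderate=0.57, some=0.32; AND[max(0, a+b−1)] → w = 0.00
R4 (z=46.4): moderate=0.57, none=0.22; AND[max(0, a+b−1)] → w = 0.00
Weighted average = (0.25·48.0 + 0.00·6.0 + 0.00·21.0 + 0.00·46.4) / (0.25 + 0.00 + 0.00 + 0.00)
  = 12.0000 / 0.2500 = 48.00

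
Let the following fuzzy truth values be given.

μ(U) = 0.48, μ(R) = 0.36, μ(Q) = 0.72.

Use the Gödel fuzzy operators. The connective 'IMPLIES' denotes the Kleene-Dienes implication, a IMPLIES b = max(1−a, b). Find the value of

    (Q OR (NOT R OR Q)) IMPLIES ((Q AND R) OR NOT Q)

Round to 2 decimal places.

0.36

NOT R = 1 − 0.36 = 0.64
NOT R OR Q = max(a, b) on (0.64, 0.72) = 0.72
Q OR (NOT R OR Q) = max(a, b) on (0.72, 0.72) = 0.72
Q AND R = min(a, b) on (0.72, 0.36) = 0.36
NOT Q = 1 − 0.72 = 0.28
(Q AND R) OR NOT Q = max(a, b) on (0.36, 0.28) = 0.36
(Q OR (NOT R OR Q)) IMPLIES ((Q AND R) OR NOT Q)  [Kleene-Dienes: max(1−a, b)] with a=0.72, b=0.36 → 0.36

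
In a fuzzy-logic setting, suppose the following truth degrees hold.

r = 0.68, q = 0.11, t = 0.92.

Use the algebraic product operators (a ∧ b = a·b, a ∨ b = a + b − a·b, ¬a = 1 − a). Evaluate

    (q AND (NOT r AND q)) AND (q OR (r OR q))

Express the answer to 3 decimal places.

0.003

NOT r = 1 − 0.6800 = 0.3200
NOT r AND q = a·b on (0.3200, 0.1100) = 0.0352
q AND (NOT r AND q) = a·b on (0.1100, 0.0352) = 0.0039
r OR q = a + b − a·b on (0.6800, 0.1100) = 0.7152
q OR (r OR q) = a + b − a·b on (0.1100, 0.7152) = 0.7465
(q AND (NOT r AND q)) AND (q OR (r OR q)) = a·b on (0.0039, 0.7465) = 0.0029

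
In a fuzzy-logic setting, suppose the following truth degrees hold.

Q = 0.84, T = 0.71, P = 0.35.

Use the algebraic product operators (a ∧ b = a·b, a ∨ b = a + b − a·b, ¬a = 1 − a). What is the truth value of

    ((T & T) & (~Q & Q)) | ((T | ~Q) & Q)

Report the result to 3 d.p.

T & T = a·b on (0.7100, 0.7100) = 0.5041
~Q = 1 − 0.8400 = 0.1600
~Q & Q = a·b on (0.1600, 0.8400) = 0.1344
(T & T) & (~Q & Q) = a·b on (0.5041, 0.1344) = 0.0678
~Q = 1 − 0.8400 = 0.1600
T | ~Q = a + b − a·b on (0.7100, 0.1600) = 0.7564
(T | ~Q) & Q = a·b on (0.7564, 0.8400) = 0.6354
((T & T) & (~Q & Q)) | ((T | ~Q) & Q) = a + b − a·b on (0.0678, 0.6354) = 0.6601

0.660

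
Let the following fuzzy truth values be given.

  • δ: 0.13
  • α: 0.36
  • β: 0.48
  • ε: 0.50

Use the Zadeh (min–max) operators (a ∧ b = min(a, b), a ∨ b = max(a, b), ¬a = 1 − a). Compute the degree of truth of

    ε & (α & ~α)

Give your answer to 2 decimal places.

~α = 1 − 0.36 = 0.64
α & ~α = min(a, b) on (0.36, 0.64) = 0.36
ε & (α & ~α) = min(a, b) on (0.50, 0.36) = 0.36

0.36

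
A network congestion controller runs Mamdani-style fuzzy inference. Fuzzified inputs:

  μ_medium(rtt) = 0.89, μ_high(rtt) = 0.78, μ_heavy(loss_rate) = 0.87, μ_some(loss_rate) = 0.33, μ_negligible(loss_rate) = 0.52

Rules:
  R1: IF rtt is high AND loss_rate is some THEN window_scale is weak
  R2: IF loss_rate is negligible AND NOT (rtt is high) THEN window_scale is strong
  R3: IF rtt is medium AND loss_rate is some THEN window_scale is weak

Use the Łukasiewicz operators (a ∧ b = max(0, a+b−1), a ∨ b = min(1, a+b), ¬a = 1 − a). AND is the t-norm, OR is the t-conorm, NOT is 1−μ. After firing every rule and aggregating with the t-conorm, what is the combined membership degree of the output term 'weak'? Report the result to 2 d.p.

R1: high=0.78, some=0.33; AND[max(0, a+b−1)] → w = 0.11
R2: negligible=0.52, ¬high=1−0.78=0.22; AND[max(0, a+b−1)] → w = 0.00
R3: medium=0.89, some=0.33; AND[max(0, a+b−1)] → w = 0.22
Rules with consequent 'weak': {R1, R3} → strengths 0.11, 0.22
Aggregate via t-conorm [min(1, a+b)]: 0.33

0.33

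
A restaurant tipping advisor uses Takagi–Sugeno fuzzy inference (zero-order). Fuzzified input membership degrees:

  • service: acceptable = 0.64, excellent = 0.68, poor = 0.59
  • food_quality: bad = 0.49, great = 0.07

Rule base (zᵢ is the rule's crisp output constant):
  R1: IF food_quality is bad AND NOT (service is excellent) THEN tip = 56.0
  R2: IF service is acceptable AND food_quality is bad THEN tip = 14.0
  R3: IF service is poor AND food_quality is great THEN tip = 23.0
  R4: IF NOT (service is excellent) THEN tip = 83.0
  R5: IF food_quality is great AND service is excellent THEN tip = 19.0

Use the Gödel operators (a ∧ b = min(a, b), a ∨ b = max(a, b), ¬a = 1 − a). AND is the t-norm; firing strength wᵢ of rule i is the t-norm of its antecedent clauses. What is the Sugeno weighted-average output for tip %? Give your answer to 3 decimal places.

R1 (z=56.0): bad=0.49, ¬excellent=1−0.68=0.32; AND[min(a, b)] → w = 0.32
R2 (z=14.0): acceptable=0.64, bad=0.49; AND[min(a, b)] → w = 0.49
R3 (z=23.0): poor=0.59, great=0.07; AND[min(a, b)] → w = 0.07
R4 (z=83.0): ¬excellent=1−0.68=0.32 → w = 0.32
R5 (z=19.0): great=0.07, excellent=0.68; AND[min(a, b)] → w = 0.07
Weighted average = (0.32·56.0 + 0.49·14.0 + 0.07·23.0 + 0.32·83.0 + 0.07·19.0) / (0.32 + 0.49 + 0.07 + 0.32 + 0.07)
  = 54.2800 / 1.2700 = 42.740

42.740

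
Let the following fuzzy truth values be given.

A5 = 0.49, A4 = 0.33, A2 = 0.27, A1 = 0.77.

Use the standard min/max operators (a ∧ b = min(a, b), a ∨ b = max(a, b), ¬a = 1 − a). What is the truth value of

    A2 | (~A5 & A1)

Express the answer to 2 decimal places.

~A5 = 1 − 0.49 = 0.51
~A5 & A1 = min(a, b) on (0.51, 0.77) = 0.51
A2 | (~A5 & A1) = max(a, b) on (0.27, 0.51) = 0.51

0.51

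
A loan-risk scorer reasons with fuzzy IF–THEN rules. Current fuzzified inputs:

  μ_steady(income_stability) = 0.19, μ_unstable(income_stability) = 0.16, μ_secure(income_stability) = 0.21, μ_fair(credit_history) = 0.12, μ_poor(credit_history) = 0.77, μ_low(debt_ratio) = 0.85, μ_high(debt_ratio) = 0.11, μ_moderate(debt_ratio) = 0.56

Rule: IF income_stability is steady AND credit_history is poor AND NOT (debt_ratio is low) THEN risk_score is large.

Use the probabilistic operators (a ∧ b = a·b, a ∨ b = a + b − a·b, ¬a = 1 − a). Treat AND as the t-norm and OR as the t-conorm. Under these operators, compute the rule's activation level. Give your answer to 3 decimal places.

0.022

firing strength: steady=0.19, poor=0.77, ¬low=1−0.85=0.15; AND[a·b] → w = 0.0219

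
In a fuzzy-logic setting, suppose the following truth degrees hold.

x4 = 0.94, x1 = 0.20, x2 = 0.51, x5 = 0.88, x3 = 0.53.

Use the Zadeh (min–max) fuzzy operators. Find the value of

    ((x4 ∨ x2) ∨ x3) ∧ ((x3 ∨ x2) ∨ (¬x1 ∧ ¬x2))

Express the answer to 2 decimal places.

0.53

x4 ∨ x2 = max(a, b) on (0.94, 0.51) = 0.94
(x4 ∨ x2) ∨ x3 = max(a, b) on (0.94, 0.53) = 0.94
x3 ∨ x2 = max(a, b) on (0.53, 0.51) = 0.53
¬x1 = 1 − 0.20 = 0.80
¬x2 = 1 − 0.51 = 0.49
¬x1 ∧ ¬x2 = min(a, b) on (0.80, 0.49) = 0.49
(x3 ∨ x2) ∨ (¬x1 ∧ ¬x2) = max(a, b) on (0.53, 0.49) = 0.53
((x4 ∨ x2) ∨ x3) ∧ ((x3 ∨ x2) ∨ (¬x1 ∧ ¬x2)) = min(a, b) on (0.94, 0.53) = 0.53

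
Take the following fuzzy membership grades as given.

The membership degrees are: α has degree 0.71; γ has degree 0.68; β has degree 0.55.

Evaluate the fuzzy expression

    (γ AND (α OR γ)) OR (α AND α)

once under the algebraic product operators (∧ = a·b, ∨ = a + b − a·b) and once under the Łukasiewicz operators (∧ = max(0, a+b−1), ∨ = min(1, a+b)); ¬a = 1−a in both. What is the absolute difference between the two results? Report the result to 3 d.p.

0.190

Under algebraic product:
  α OR γ = a + b − a·b on (0.7100, 0.6800) = 0.9072
  γ AND (α OR γ) = a·b on (0.6800, 0.9072) = 0.6169
  α AND α = a·b on (0.7100, 0.7100) = 0.5041
  (γ AND (α OR γ)) OR (α AND α) = a + b − a·b on (0.6169, 0.5041) = 0.8100
  → value = 0.8100
Under Łukasiewicz:
  α OR γ = min(1, a+b) on (0.71, 0.68) = 1.00
  γ AND (α OR γ) = max(0, a+b−1) on (0.68, 1.00) = 0.68
  α AND α = max(0, a+b−1) on (0.71, 0.71) = 0.42
  (γ AND (α OR γ)) OR (α AND α) = min(1, a+b) on (0.68, 0.42) = 1.00
  → value = 1.0000
|0.8100 − 1.0000| = 0.190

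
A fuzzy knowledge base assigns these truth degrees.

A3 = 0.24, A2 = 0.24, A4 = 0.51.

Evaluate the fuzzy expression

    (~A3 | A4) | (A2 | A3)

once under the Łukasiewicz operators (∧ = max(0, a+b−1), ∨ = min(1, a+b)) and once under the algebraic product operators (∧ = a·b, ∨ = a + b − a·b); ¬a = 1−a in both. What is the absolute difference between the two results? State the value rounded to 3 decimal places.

Under Łukasiewicz:
  ~A3 = 1 − 0.24 = 0.76
  ~A3 | A4 = min(1, a+b) on (0.76, 0.51) = 1.00
  A2 | A3 = min(1, a+b) on (0.24, 0.24) = 0.48
  (~A3 | A4) | (A2 | A3) = min(1, a+b) on (1.00, 0.48) = 1.00
  → value = 1.0000
Under algebraic product:
  ~A3 = 1 − 0.2400 = 0.7600
  ~A3 | A4 = a + b − a·b on (0.7600, 0.5100) = 0.8824
  A2 | A3 = a + b − a·b on (0.2400, 0.2400) = 0.4224
  (~A3 | A4) | (A2 | A3) = a + b − a·b on (0.8824, 0.4224) = 0.9321
  → value = 0.9321
|1.0000 − 0.9321| = 0.068

0.068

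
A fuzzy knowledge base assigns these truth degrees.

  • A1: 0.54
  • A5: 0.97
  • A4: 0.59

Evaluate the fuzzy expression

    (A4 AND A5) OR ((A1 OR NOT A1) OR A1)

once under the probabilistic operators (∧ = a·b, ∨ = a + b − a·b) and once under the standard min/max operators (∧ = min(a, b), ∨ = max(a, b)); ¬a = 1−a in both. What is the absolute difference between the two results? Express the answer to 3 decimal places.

Under probabilistic:
  A4 AND A5 = a·b on (0.5900, 0.9700) = 0.5723
  NOT A1 = 1 − 0.5400 = 0.4600
  A1 OR NOT A1 = a + b − a·b on (0.5400, 0.4600) = 0.7516
  (A1 OR NOT A1) OR A1 = a + b − a·b on (0.7516, 0.5400) = 0.8857
  (A4 AND A5) OR ((A1 OR NOT A1) OR A1) = a + b − a·b on (0.5723, 0.8857) = 0.9511
  → value = 0.9511
Under standard min/max:
  A4 AND A5 = min(a, b) on (0.59, 0.97) = 0.59
  NOT A1 = 1 − 0.54 = 0.46
  A1 OR NOT A1 = max(a, b) on (0.54, 0.46) = 0.54
  (A1 OR NOT A1) OR A1 = max(a, b) on (0.54, 0.54) = 0.54
  (A4 AND A5) OR ((A1 OR NOT A1) OR A1) = max(a, b) on (0.59, 0.54) = 0.59
  → value = 0.5900
|0.9511 − 0.5900| = 0.361

0.361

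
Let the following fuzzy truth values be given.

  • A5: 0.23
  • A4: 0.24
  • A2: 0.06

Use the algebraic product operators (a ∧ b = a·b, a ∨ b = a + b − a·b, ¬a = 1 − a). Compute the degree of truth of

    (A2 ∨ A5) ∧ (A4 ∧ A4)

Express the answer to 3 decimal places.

0.016

A2 ∨ A5 = a + b − a·b on (0.0600, 0.2300) = 0.2762
A4 ∧ A4 = a·b on (0.2400, 0.2400) = 0.0576
(A2 ∨ A5) ∧ (A4 ∧ A4) = a·b on (0.2762, 0.0576) = 0.0159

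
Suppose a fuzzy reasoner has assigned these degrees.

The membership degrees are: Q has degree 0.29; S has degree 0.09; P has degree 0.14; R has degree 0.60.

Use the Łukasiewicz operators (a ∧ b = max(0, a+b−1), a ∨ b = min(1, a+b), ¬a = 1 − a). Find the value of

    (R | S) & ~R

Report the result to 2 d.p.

R | S = min(1, a+b) on (0.60, 0.09) = 0.69
~R = 1 − 0.60 = 0.40
(R | S) & ~R = max(0, a+b−1) on (0.69, 0.40) = 0.09

0.09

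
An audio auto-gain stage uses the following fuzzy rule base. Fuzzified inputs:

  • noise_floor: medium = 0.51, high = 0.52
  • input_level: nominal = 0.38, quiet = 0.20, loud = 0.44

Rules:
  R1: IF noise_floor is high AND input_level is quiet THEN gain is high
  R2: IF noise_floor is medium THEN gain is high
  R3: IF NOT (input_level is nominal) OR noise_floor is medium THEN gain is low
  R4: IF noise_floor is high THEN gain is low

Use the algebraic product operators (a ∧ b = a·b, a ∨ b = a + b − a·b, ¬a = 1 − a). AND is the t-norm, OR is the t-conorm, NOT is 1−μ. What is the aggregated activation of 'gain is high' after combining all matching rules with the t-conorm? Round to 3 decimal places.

0.561

R1: high=0.52, quiet=0.20; AND[a·b] → w = 0.1040
R2: medium=0.51 → w = 0.5100
R3: ¬nominal=1−0.38=0.62, medium=0.51; OR[a + b − a·b] → w = 0.8138
R4: high=0.52 → w = 0.5200
Rules with consequent 'high': {R1, R2} → strengths 0.1040, 0.5100
Aggregate via t-conorm [a + b − a·b]: 0.5610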